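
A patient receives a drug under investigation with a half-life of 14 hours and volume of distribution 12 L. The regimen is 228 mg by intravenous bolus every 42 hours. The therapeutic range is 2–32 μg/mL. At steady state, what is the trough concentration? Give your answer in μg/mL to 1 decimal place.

2.7 μg/mL

The dosing interval is 3 half-lives, so f = 2^(−3) = 0.125.
Accumulation ratio R = 1/(1 − f) = 1/0.875 = 8/7.
Single-dose peak C₀ = D/Vd = 228/12 = 19 μg/mL.
Steady-state peak Cmax,ss = C₀·R = 19 × 8/7 ≈ 21.714 μg/mL.
Steady-state trough Cmin,ss = Cmax,ss·f ≈ 21.714 × 0.125 ≈ 2.714 μg/mL.
Trough 2.7 μg/mL vs MEC 2 μg/mL: adequate.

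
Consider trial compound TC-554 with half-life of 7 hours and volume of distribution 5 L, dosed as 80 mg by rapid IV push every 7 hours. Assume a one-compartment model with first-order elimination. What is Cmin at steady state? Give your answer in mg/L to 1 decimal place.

16.0 mg/L

The dosing interval is 1 half-life, so f = 2^(−1) = 0.5.
At steady state, R = 1/(1 − 0.5) = 2/1.
Single-dose peak C₀ = D/Vd = 80/5 = 16 mg/L.
Steady-state peak Cmax,ss = C₀·R = 16 × 2/1 ≈ 32.000 mg/L.
Steady-state trough Cmin,ss = Cmax,ss·f ≈ 32.000 × 0.5 ≈ 16.000 mg/L.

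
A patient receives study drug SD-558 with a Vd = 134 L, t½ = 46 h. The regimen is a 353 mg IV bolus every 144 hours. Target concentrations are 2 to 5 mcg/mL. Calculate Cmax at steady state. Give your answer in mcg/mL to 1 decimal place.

τ/t½ = 144/46 ≈ 3.1304, so fraction remaining f = (1/2)^(144/46) ≈ 0.1142.
At steady state, accumulation factor R = 1/(1 − e^(−kτ)) ≈ 1.1289.
Each bolus raises the concentration by D/Vd = 353/134 ≈ 2.634 mcg/mL.
Steady-state peak Cmax,ss = C₀·R ≈ 2.634 × 1.1289 ≈ 2.974 mcg/mL.
Peak 3.0 mcg/mL vs MTC 5 mcg/mL: below toxic threshold.

3.0 mcg/mL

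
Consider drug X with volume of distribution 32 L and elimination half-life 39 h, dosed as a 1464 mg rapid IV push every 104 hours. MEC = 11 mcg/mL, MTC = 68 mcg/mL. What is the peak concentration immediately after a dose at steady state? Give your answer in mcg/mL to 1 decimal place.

Over one 104-h interval, 104/39 ≈ 2.6667 half-lives elapse, leaving f ≈ 0.1575 of each dose.
At steady state, accumulation factor R = 1/(1 − e^(−kτ)) ≈ 1.1869.
Single-dose peak C₀ = D/Vd = 1464/32 ≈ 45.750 mcg/mL.
Cmax,ss = C₀/(1 − f) ≈ 45.750/0.8425 ≈ 54.303 mcg/mL.
Peak 54.3 mcg/mL vs MTC 68 mcg/mL: below toxic threshold.

54.3 mcg/mL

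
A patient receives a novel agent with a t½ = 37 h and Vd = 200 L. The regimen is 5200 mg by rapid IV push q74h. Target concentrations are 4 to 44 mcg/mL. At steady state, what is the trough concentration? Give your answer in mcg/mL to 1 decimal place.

8.7 mcg/mL

The dosing interval is 2 half-lives, so f = 2^(−2) = 0.25.
At steady state, R = 1/(1 − 0.25) = 4/3.
Single-dose peak C₀ = D/Vd = 5200/200 = 26 mcg/mL.
Steady-state peak Cmax,ss = C₀·R = 26 × 4/3 ≈ 34.667 mcg/mL.
Steady-state trough Cmin,ss = Cmax,ss·f ≈ 34.667 × 0.25 ≈ 8.667 mcg/mL.
Trough 8.7 mcg/mL vs MEC 4 mcg/mL: adequate.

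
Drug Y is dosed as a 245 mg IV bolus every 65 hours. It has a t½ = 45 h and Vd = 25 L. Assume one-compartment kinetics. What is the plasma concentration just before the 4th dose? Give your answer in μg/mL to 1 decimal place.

5.4 μg/mL

f = (1/2)^(τ/t½) = (1/2)^(65/45) ≈ 0.3674.
C₀ = D/Vd = 245/25 ≈ 9.800 μg/mL.
Before the 4th dose, 3 doses have been given. Superposition: Cmin = C₀·(f + f² + … + f^3).
≈ 9.800 × (0.3674 + 0.1350 + 0.0496) ≈ 9.800 × 0.5520 ≈ 5.410 μg/mL.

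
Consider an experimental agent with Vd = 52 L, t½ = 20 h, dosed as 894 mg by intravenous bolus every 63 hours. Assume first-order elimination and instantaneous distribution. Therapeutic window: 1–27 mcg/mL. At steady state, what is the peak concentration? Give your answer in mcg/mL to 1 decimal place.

τ/t½ = 63/20 ≈ 3.15, so fraction remaining f = (1/2)^(63/20) ≈ 0.1127.
At steady state, accumulation factor R = 1/(1 − e^(−kτ)) ≈ 1.1270.
Each bolus raises the concentration by D/Vd = 894/52 ≈ 17.192 mcg/mL.
Cmax,ss = C₀/(1 − f) ≈ 17.192/0.8873 ≈ 19.376 mcg/mL.
Peak 19.4 mcg/mL vs MTC 27 mcg/mL: below toxic threshold.

19.4 mcg/mL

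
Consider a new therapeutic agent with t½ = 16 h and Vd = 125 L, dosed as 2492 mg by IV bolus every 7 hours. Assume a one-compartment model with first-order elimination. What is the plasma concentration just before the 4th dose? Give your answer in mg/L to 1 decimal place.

33.6 mg/L

f = (1/2)^(τ/t½) = (1/2)^(7/16) ≈ 0.7384.
C₀ = D/Vd = 2492/125 ≈ 19.936 mg/L.
Before the 4th dose, 3 doses have been given. Superposition: Cmin = C₀·(f + f² + … + f^3).
≈ 19.936 × (0.7384 + 0.5452 + 0.4026) ≈ 19.936 × 1.6862 ≈ 33.616 mg/L.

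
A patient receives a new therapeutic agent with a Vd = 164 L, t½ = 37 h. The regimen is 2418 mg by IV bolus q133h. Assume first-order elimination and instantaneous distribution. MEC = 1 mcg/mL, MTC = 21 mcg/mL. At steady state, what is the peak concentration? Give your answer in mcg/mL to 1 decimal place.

16.1 mcg/mL

τ/t½ = 133/37 ≈ 3.5946, so fraction remaining f = (1/2)^(133/37) ≈ 0.0828.
Accumulation ratio R = 1/(1 − f) ≈ 1/0.9172 ≈ 1.0903.
Single-dose peak C₀ = D/Vd = 2418/164 ≈ 14.744 mcg/mL.
Cmax,ss = C₀/(1 − f) ≈ 14.744/0.9172 ≈ 16.075 mcg/mL.
Peak 16.1 mcg/mL vs MTC 21 mcg/mL: below toxic threshold.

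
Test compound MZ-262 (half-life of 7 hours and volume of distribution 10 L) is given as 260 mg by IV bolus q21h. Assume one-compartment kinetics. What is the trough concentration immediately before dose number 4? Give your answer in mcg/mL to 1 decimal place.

f = (1/2)^(τ/t½) = (1/2)^(21/7) ≈ 0.1250.
C₀ = D/Vd = 260/10 ≈ 26.000 mcg/mL.
Before the 4th dose, 3 doses have been given. Superposition: Cmin = C₀·(f + f² + … + f^3).
≈ 26.000 × (0.1250 + 0.0156 + 0.0020) ≈ 26.000 × 0.1426 ≈ 3.708 mcg/mL.

3.7 mcg/mL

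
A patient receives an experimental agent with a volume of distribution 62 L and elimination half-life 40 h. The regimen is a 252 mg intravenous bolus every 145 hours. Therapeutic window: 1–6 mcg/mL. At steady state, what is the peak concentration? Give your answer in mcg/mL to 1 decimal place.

τ/t½ = 145/40 ≈ 3.625, so fraction remaining f = (1/2)^(145/40) ≈ 0.0811.
Accumulation ratio R = 1/(1 − f) ≈ 1/0.9189 ≈ 1.0883.
Single-dose peak C₀ = D/Vd = 252/62 ≈ 4.065 mcg/mL.
Steady-state peak Cmax,ss = C₀·R ≈ 4.065 × 1.0883 ≈ 4.424 mcg/mL.
Peak 4.4 mcg/mL vs MTC 6 mcg/mL: below toxic threshold.

4.4 mcg/mL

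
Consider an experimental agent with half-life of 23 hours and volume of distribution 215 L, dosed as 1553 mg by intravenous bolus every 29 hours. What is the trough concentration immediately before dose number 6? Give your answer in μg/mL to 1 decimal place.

f = (1/2)^(τ/t½) = (1/2)^(29/23) ≈ 0.4173.
C₀ = D/Vd = 1553/215 ≈ 7.223 μg/mL.
Before the 6th dose, 5 doses have been given. Superposition: Cmin = C₀·(f + f² + … + f^5).
≈ 7.223 × (0.4173 + 0.1741 + 0.0727 + 0.0303 + 0.0127) ≈ 7.223 × 0.7071 ≈ 5.107 μg/mL.

5.1 μg/mL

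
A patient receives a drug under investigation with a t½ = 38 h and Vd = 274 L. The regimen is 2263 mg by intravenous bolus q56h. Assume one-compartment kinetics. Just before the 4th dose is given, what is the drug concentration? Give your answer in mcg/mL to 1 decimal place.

4.4 mcg/mL

f = (1/2)^(τ/t½) = (1/2)^(56/38) ≈ 0.3601.
C₀ = D/Vd = 2263/274 ≈ 8.259 mcg/mL.
Before the 4th dose, 3 doses have been given. Superposition: Cmin = C₀·(f + f² + … + f^3).
≈ 8.259 × (0.3601 + 0.1297 + 0.0467) ≈ 8.259 × 0.5365 ≈ 4.431 mcg/mL.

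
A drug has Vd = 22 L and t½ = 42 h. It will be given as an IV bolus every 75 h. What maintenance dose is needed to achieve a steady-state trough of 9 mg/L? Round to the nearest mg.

485 mg

τ/t½ = 75/42 ≈ 1.7857, so f = (1/2)^(75/42) ≈ 0.290032.
Cmin,ss = (D/Vd)·f/(1−f), so D = Cmin,ss·Vd·(1−f)/f.
D = 9 × 22 × (1−f)/f ≈ 9 × 22 × 2.44790 ≈ 484.68 mg.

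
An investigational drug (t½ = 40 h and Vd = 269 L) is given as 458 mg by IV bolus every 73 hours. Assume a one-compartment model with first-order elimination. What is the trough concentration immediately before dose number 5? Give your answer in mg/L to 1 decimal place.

0.7 mg/L

f = (1/2)^(τ/t½) = (1/2)^(73/40) ≈ 0.2822.
C₀ = D/Vd = 458/269 ≈ 1.703 mg/L.
Before the 5th dose, 4 doses have been given. Superposition: Cmin = C₀·(f + f² + … + f^4).
≈ 1.703 × (0.2822 + 0.0796 + 0.0225 + 0.0063) ≈ 1.703 × 0.3906 ≈ 0.665 mg/L.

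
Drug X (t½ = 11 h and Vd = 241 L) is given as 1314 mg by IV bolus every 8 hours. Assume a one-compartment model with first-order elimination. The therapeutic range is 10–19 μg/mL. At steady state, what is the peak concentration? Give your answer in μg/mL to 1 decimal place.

k = ln2/t½ = ln2/11 ≈ 0.063013 h⁻¹; fraction remaining f = e^(−kτ) = e^(−0.063013×8) ≈ 0.6040.
Accumulation ratio R = 1/(1 − f) ≈ 1/0.3960 ≈ 2.5253.
Each bolus raises the concentration by D/Vd = 1314/241 ≈ 5.452 μg/mL.
Cmax,ss = C₀/(1 − f) ≈ 5.452/0.3960 ≈ 13.768 μg/mL.
Peak 13.8 μg/mL vs MTC 19 μg/mL: below toxic threshold.

13.8 μg/mL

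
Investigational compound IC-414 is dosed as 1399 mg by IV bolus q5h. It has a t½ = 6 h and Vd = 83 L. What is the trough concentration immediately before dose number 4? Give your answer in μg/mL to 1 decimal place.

f = (1/2)^(τ/t½) = (1/2)^(5/6) ≈ 0.5612.
C₀ = D/Vd = 1399/83 ≈ 16.855 μg/mL.
Before the 4th dose, 3 doses have been given. Superposition: Cmin = C₀·(f + f² + … + f^3).
≈ 16.855 × (0.5612 + 0.3149 + 0.1767) ≈ 16.855 × 1.0528 ≈ 17.745 μg/mL.

17.7 μg/mL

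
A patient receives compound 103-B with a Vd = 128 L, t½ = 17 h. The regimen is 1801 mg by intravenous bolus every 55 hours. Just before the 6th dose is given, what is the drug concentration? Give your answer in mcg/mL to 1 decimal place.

1.7 mcg/mL

f = (1/2)^(τ/t½) = (1/2)^(55/17) ≈ 0.1062.
C₀ = D/Vd = 1801/128 ≈ 14.070 mcg/mL.
Before the 6th dose, 5 doses have been given. Superposition: Cmin = C₀·(f + f² + … + f^5).
≈ 14.070 × (0.1062 + 0.0113 + 0.0012 + 0.0001 + 0.0000) ≈ 14.070 × 0.1188 ≈ 1.672 mcg/mL.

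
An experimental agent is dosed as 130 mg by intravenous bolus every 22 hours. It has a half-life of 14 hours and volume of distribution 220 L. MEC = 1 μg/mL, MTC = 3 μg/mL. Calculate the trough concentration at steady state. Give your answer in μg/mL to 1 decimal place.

k = ln2/t½ = ln2/14 ≈ 0.049511 h⁻¹; fraction remaining f = e^(−kτ) = e^(−0.049511×22) ≈ 0.3365.
Single-dose peak C₀ = D/Vd = 130/220 ≈ 0.591 μg/mL.
Steady-state trough Cmin,ss = C₀·f/(1−f) ≈ 0.591 × 0.3365/0.6635 ≈ 0.300 μg/mL.
Trough 0.3 μg/mL vs MEC 1 μg/mL: subtherapeutic.

0.3 μg/mL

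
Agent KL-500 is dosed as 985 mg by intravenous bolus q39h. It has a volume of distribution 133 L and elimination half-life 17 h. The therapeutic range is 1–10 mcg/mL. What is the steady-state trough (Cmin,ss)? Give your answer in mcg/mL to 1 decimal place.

τ/t½ = 39/17 ≈ 2.2941, so fraction remaining f = (1/2)^(39/17) ≈ 0.2039.
Each bolus raises the concentration by D/Vd = 985/133 ≈ 7.406 mcg/mL.
Steady-state trough Cmin,ss = C₀·f/(1−f) ≈ 7.406 × 0.2039/0.7961 ≈ 1.897 mcg/mL.
Trough 1.9 mcg/mL vs MEC 1 mcg/mL: adequate.

1.9 mcg/mL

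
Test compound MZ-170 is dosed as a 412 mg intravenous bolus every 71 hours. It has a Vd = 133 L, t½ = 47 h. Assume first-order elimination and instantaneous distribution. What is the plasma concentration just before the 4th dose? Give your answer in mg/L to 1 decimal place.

1.6 mg/L

f = (1/2)^(τ/t½) = (1/2)^(71/47) ≈ 0.3510.
C₀ = D/Vd = 412/133 ≈ 3.098 mg/L.
Before the 4th dose, 3 doses have been given. Superposition: Cmin = C₀·(f + f² + … + f^3).
≈ 3.098 × (0.3510 + 0.1232 + 0.0432) ≈ 3.098 × 0.5174 ≈ 1.603 mg/L.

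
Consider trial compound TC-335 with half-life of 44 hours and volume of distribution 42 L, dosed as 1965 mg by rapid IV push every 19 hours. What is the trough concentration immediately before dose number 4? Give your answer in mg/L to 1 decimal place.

79.5 mg/L

f = (1/2)^(τ/t½) = (1/2)^(19/44) ≈ 0.7413.
C₀ = D/Vd = 1965/42 ≈ 46.786 mg/L.
Before the 4th dose, 3 doses have been given. Superposition: Cmin = C₀·(f + f² + … + f^3).
≈ 46.786 × (0.7413 + 0.5495 + 0.4074) ≈ 46.786 × 1.6982 ≈ 79.452 mg/L.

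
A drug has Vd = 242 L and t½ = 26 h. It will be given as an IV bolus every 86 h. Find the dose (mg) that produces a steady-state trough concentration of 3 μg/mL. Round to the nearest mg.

τ/t½ = 86/26 ≈ 3.3077, so f = (1/2)^(86/26) ≈ 0.100992.
Cmin,ss = (D/Vd)·f/(1−f), so D = Cmin,ss·Vd·(1−f)/f.
D = 3 × 242 × (1−f)/f ≈ 3 × 242 × 8.90177 ≈ 6462.69 mg.

6463 mg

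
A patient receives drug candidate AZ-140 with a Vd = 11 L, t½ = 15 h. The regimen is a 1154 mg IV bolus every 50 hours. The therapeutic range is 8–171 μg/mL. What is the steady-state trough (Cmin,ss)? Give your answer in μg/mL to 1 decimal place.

11.6 μg/mL

Over one 50-h interval, 50/15 ≈ 3.3333 half-lives elapse, leaving f ≈ 0.0992 of each dose.
Each bolus raises the concentration by D/Vd = 1154/11 ≈ 104.909 μg/mL.
Steady-state trough Cmin,ss = C₀·f/(1−f) ≈ 104.909 × 0.0992/0.9008 ≈ 11.553 μg/mL.
Trough 11.6 μg/mL vs MEC 8 μg/mL: adequate.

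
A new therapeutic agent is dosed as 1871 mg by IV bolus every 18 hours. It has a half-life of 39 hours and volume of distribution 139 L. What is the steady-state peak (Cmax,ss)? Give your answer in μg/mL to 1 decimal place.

49.2 μg/mL

k = ln2/t½ = ln2/39 ≈ 0.017773 h⁻¹; fraction remaining f = e^(−kτ) = e^(−0.017773×18) ≈ 0.7262.
At steady state, accumulation factor R = 1/(1 − e^(−kτ)) ≈ 3.6523.
Each bolus raises the concentration by D/Vd = 1871/139 ≈ 13.460 μg/mL.
Cmax,ss = C₀/(1 − f) ≈ 13.460/0.2738 ≈ 49.160 μg/mL.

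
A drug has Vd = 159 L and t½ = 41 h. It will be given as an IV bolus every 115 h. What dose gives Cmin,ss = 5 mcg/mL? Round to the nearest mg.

τ/t½ = 115/41 ≈ 2.8049, so f = (1/2)^(115/41) ≈ 0.143103.
Cmin,ss = (D/Vd)·f/(1−f), so D = Cmin,ss·Vd·(1−f)/f.
D = 5 × 159 × (1−f)/f ≈ 5 × 159 × 5.98797 ≈ 4760.44 mg.

4760 mg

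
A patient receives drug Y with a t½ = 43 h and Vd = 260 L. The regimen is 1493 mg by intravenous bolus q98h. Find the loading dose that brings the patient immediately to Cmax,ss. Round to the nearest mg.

f = (1/2)^(98/43) ≈ 0.206031; accumulation ratio R = 1/(1−f) ≈ 1.25950.
Loading dose to hit Cmax,ss on first dose: D_load = D_maint·R ≈ 1493 × 1.25950 ≈ 1880.43 mg.

1880 mg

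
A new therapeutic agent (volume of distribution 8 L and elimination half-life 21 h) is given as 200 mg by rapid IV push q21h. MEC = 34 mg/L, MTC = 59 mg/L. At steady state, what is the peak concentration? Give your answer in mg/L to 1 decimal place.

τ = 21 h = 1 half-life, so f = (1/2)^1 = 0.5.
At steady state, R = 1/(1 − 0.5) = 2/1.
Single-dose peak C₀ = D/Vd = 200/8 = 25 mg/L.
Steady-state peak Cmax,ss = C₀·R = 25 × 2/1 ≈ 50.000 mg/L.
Peak 50.0 mg/L vs MTC 59 mg/L: below toxic threshold.

50.0 mg/L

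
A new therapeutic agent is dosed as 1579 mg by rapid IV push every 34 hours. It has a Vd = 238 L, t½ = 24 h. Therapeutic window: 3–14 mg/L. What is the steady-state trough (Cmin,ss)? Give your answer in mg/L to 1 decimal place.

4.0 mg/L

Over one 34-h interval, 34/24 ≈ 1.4167 half-lives elapse, leaving f ≈ 0.3746 of each dose.
Accumulation ratio R = 1/(1 − f) ≈ 1/0.6254 ≈ 1.5990.
Single-dose peak C₀ = D/Vd = 1579/238 ≈ 6.634 mg/L.
Steady-state peak Cmax,ss = C₀·R ≈ 6.634 × 1.5990 ≈ 10.608 mg/L.
One interval later, Cmin,ss = Cmax,ss·e^(−kτ) ≈ 10.608 × 0.3746 ≈ 3.974 mg/L.
Trough 4.0 mg/L vs MEC 3 mg/L: adequate.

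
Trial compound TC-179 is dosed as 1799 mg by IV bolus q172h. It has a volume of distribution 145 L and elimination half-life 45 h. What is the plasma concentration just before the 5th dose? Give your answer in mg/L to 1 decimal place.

f = (1/2)^(τ/t½) = (1/2)^(172/45) ≈ 0.0707.
C₀ = D/Vd = 1799/145 ≈ 12.407 mg/L.
Before the 5th dose, 4 doses have been given. Superposition: Cmin = C₀·(f + f² + … + f^4).
≈ 12.407 × (0.0707 + 0.0050 + 0.0004 + 0.0000) ≈ 12.407 × 0.0761 ≈ 0.944 mg/L.

0.9 mg/L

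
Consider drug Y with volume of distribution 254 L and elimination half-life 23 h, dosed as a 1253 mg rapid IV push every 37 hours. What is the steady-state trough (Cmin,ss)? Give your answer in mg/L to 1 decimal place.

2.4 mg/L

Over one 37-h interval, 37/23 ≈ 1.6087 half-lives elapse, leaving f ≈ 0.3279 of each dose.
Single-dose peak C₀ = D/Vd = 1253/254 ≈ 4.933 mg/L.
Steady-state trough Cmin,ss = C₀·f/(1−f) ≈ 4.933 × 0.3279/0.6721 ≈ 2.407 mg/L.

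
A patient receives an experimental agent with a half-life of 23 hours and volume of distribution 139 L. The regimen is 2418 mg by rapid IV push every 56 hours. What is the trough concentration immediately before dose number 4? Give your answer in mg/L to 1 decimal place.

f = (1/2)^(τ/t½) = (1/2)^(56/23) ≈ 0.1850.
C₀ = D/Vd = 2418/139 ≈ 17.396 mg/L.
Before the 4th dose, 3 doses have been given. Superposition: Cmin = C₀·(f + f² + … + f^3).
≈ 17.396 × (0.1850 + 0.0342 + 0.0063) ≈ 17.396 × 0.2255 ≈ 3.923 mg/L.

3.9 mg/L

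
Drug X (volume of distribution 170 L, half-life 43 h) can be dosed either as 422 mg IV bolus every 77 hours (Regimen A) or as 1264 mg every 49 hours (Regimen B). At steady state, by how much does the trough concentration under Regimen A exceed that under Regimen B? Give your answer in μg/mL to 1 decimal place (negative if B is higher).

Regimen A: f = (1/2)^(77/43) ≈ 0.2890; Cmin,ss = (422/170)·f/(1−f) ≈ 1.009 μg/mL.
Regimen B: f = (1/2)^(49/43) ≈ 0.4539; Cmin,ss = (1264/170)·f/(1−f) ≈ 6.180 μg/mL.
Difference ≈ 1.009 − 6.180 ≈ -5.171 μg/mL.

-5.2 μg/mL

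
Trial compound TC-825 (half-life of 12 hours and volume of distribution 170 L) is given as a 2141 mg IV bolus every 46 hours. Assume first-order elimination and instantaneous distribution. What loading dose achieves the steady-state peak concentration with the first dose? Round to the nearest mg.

f = (1/2)^(46/12) ≈ 0.070154; accumulation ratio R = 1/(1−f) ≈ 1.07545.
Loading dose to hit Cmax,ss on first dose: D_load = D_maint·R ≈ 2141 × 1.07545 ≈ 2302.54 mg.

2303 mg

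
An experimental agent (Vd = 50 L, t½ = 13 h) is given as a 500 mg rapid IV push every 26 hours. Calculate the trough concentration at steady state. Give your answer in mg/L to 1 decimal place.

3.3 mg/L

The dosing interval is 2 half-lives, so f = 2^(−2) = 0.25.
Accumulation ratio R = 1/(1 − f) = 1/0.75 = 4/3.
Single-dose peak C₀ = D/Vd = 500/50 = 10 mg/L.
Steady-state peak Cmax,ss = C₀·R = 10 × 4/3 ≈ 13.333 mg/L.
Steady-state trough Cmin,ss = Cmax,ss·f ≈ 13.333 × 0.25 ≈ 3.333 mg/L.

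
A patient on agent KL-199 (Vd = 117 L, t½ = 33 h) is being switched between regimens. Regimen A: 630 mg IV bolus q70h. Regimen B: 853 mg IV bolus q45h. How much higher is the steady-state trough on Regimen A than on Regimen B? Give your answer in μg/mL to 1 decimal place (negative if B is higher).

Regimen A: f = (1/2)^(70/33) ≈ 0.2299; Cmin,ss = (630/117)·f/(1−f) ≈ 1.607 μg/mL.
Regimen B: f = (1/2)^(45/33) ≈ 0.3886; Cmin,ss = (853/117)·f/(1−f) ≈ 4.634 μg/mL.
Difference ≈ 1.607 − 4.634 ≈ -3.027 μg/mL.

-3.0 μg/mL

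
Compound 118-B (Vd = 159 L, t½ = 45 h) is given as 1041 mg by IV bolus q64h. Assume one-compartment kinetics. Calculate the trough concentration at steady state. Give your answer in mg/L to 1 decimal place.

3.9 mg/L

τ/t½ = 64/45 ≈ 1.4222, so fraction remaining f = (1/2)^(64/45) ≈ 0.3731.
Single-dose peak C₀ = D/Vd = 1041/159 ≈ 6.547 mg/L.
Steady-state trough Cmin,ss = C₀·f/(1−f) ≈ 6.547 × 0.3731/0.6269 ≈ 3.896 mg/L.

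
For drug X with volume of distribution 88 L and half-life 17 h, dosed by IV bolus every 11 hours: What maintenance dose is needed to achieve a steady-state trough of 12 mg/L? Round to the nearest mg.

τ/t½ = 11/17 ≈ 0.64706, so f = (1/2)^(11/17) ≈ 0.638581.
Cmin,ss = (D/Vd)·f/(1−f), so D = Cmin,ss·Vd·(1−f)/f.
D = 12 × 88 × (1−f)/f ≈ 12 × 88 × 0.56597 ≈ 597.66 mg.

598 mg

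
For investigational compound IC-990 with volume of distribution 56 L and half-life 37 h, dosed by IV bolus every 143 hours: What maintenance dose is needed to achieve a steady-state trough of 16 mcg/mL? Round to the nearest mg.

12158 mg

τ/t½ = 143/37 ≈ 3.8649, so f = (1/2)^(143/37) ≈ 0.068637.
Cmin,ss = (D/Vd)·f/(1−f), so D = Cmin,ss·Vd·(1−f)/f.
D = 16 × 56 × (1−f)/f ≈ 16 × 56 × 13.56940 ≈ 12158.18 mg.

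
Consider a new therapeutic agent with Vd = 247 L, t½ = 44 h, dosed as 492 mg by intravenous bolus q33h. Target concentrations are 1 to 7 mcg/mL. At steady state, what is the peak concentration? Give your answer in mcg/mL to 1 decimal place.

4.9 mcg/mL

Over one 33-h interval, 33/44 ≈ 0.75 half-lives elapse, leaving f ≈ 0.5946 of each dose.
Accumulation ratio R = 1/(1 − f) ≈ 1/0.4054 ≈ 2.4667.
Single-dose peak C₀ = D/Vd = 492/247 ≈ 1.992 mcg/mL.
Cmax,ss = C₀/(1 − f) ≈ 1.992/0.4054 ≈ 4.914 mcg/mL.
Peak 4.9 mcg/mL vs MTC 7 mcg/mL: below toxic threshold.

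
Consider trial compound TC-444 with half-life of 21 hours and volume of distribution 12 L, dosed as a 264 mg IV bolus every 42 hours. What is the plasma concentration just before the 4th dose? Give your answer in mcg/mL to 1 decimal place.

7.2 mcg/mL

f = (1/2)^(τ/t½) = (1/2)^(42/21) ≈ 0.2500.
C₀ = D/Vd = 264/12 ≈ 22.000 mcg/mL.
Before the 4th dose, 3 doses have been given. Superposition: Cmin = C₀·(f + f² + … + f^3).
≈ 22.000 × (0.2500 + 0.0625 + 0.0156) ≈ 22.000 × 0.3281 ≈ 7.218 mcg/mL.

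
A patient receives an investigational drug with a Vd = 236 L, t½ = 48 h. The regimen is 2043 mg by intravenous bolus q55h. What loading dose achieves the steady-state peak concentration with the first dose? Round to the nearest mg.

f = (1/2)^(55/48) ≈ 0.451929; accumulation ratio R = 1/(1−f) ≈ 1.82458.
Loading dose to hit Cmax,ss on first dose: D_load = D_maint·R ≈ 2043 × 1.82458 ≈ 3727.62 mg.

3728 mg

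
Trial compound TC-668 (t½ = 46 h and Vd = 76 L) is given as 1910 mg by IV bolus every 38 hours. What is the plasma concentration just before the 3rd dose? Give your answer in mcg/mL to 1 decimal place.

22.2 mcg/mL

f = (1/2)^(τ/t½) = (1/2)^(38/46) ≈ 0.5641.
C₀ = D/Vd = 1910/76 ≈ 25.132 mcg/mL.
Before the 3rd dose, 2 doses have been given. Superposition: Cmin = C₀·(f + f²).
≈ 25.132 × (0.5641 + 0.3182) ≈ 25.132 × 0.8823 ≈ 22.174 mcg/mL.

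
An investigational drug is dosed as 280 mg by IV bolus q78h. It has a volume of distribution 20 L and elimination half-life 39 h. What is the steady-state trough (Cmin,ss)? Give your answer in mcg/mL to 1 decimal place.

4.7 mcg/mL

τ = 78 h = 2 half-lives, so f = (1/2)^2 = 0.25.
At steady state, R = 1/(1 − 0.25) = 4/3.
Single-dose peak C₀ = D/Vd = 280/20 = 14 mcg/mL.
Steady-state peak Cmax,ss = C₀·R = 14 × 4/3 ≈ 18.667 mcg/mL.
Steady-state trough Cmin,ss = Cmax,ss·f ≈ 18.667 × 0.25 ≈ 4.667 mcg/mL.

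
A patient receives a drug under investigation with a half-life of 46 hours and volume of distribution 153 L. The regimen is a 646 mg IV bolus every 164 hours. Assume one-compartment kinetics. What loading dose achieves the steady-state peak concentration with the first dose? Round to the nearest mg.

f = (1/2)^(164/46) ≈ 0.084482; accumulation ratio R = 1/(1−f) ≈ 1.09228.
Loading dose to hit Cmax,ss on first dose: D_load = D_maint·R ≈ 646 × 1.09228 ≈ 705.61 mg.

706 mg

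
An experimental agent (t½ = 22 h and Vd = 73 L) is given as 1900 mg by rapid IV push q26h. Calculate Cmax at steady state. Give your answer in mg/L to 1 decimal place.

k = ln2/t½ = ln2/22 ≈ 0.031507 h⁻¹; fraction remaining f = e^(−kτ) = e^(−0.031507×26) ≈ 0.4408.
Accumulation ratio R = 1/(1 − f) ≈ 1/0.5592 ≈ 1.7883.
Each bolus raises the concentration by D/Vd = 1900/73 ≈ 26.027 mg/L.
Steady-state peak Cmax,ss = C₀·R ≈ 26.027 × 1.7883 ≈ 46.544 mg/L.

46.5 mg/L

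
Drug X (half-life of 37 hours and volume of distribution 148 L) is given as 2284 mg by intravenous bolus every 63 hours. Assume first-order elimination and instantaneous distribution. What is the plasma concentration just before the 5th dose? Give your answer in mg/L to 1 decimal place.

f = (1/2)^(τ/t½) = (1/2)^(63/37) ≈ 0.3072.
C₀ = D/Vd = 2284/148 ≈ 15.432 mg/L.
Before the 5th dose, 4 doses have been given. Superposition: Cmin = C₀·(f + f² + … + f^4).
≈ 15.432 × (0.3072 + 0.0944 + 0.0290 + 0.0089) ≈ 15.432 × 0.4395 ≈ 6.782 mg/L.

6.8 mg/L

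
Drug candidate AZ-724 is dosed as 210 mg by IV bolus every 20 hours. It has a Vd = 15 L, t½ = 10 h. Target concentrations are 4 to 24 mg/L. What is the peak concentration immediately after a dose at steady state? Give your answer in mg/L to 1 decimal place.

18.7 mg/L

The dosing interval is 2 half-lives, so f = 2^(−2) = 0.25.
Accumulation ratio R = 1/(1 − f) = 1/0.75 = 4/3.
Single-dose peak C₀ = D/Vd = 210/15 = 14 mg/L.
Steady-state peak Cmax,ss = C₀·R = 14 × 4/3 ≈ 18.667 mg/L.
Peak 18.7 mg/L vs MTC 24 mg/L: below toxic threshold.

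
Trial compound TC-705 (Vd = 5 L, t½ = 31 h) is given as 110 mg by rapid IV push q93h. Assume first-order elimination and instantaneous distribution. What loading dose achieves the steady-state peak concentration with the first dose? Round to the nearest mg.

126 mg

f = (1/2)^(93/31) ≈ 0.125000; accumulation ratio R = 1/(1−f) ≈ 1.14286.
Loading dose to hit Cmax,ss on first dose: D_load = D_maint·R ≈ 110 × 1.14286 ≈ 125.71 mg.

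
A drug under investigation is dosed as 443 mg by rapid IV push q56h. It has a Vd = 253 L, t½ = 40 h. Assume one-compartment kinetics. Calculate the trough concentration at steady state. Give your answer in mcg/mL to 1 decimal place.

1.1 mcg/mL

Over one 56-h interval, 56/40 ≈ 1.4 half-lives elapse, leaving f ≈ 0.3789 of each dose.
Each bolus raises the concentration by D/Vd = 443/253 ≈ 1.751 mcg/mL.
Steady-state trough Cmin,ss = C₀·f/(1−f) ≈ 1.751 × 0.3789/0.6211 ≈ 1.068 mcg/mL.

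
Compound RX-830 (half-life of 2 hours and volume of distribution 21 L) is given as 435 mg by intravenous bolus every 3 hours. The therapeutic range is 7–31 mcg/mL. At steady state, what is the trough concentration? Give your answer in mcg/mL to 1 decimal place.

11.3 mcg/mL

k = ln2/t½ = ln2/2 ≈ 0.346574 h⁻¹; fraction remaining f = e^(−kτ) = e^(−0.346574×3) ≈ 0.3536.
Accumulation ratio R = 1/(1 − f) ≈ 1/0.6464 ≈ 1.5470.
Each bolus raises the concentration by D/Vd = 435/21 ≈ 20.714 mcg/mL.
Cmax,ss = C₀/(1 − f) ≈ 20.714/0.6464 ≈ 32.045 mcg/mL.
Steady-state trough Cmin,ss = Cmax,ss·f ≈ 32.045 × 0.3536 ≈ 11.331 mcg/mL.
Trough 11.3 mcg/mL vs MEC 7 mcg/mL: adequate.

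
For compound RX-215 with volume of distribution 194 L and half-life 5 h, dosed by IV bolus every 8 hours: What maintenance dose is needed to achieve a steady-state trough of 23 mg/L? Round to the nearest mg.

9064 mg

τ/t½ = 8/5 ≈ 1.6, so f = (1/2)^(8/5) ≈ 0.329877.
Cmin,ss = (D/Vd)·f/(1−f), so D = Cmin,ss·Vd·(1−f)/f.
D = 23 × 194 × (1−f)/f ≈ 23 × 194 × 2.03143 ≈ 9064.24 mg.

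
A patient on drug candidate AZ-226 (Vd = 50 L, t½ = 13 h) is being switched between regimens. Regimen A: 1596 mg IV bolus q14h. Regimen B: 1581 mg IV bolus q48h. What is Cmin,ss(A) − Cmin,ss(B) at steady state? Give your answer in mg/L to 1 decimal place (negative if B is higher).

Regimen A: f = (1/2)^(14/13) ≈ 0.4740; Cmin,ss = (1596/50)·f/(1−f) ≈ 28.764 mg/L.
Regimen B: f = (1/2)^(48/13) ≈ 0.0774; Cmin,ss = (1581/50)·f/(1−f) ≈ 2.653 mg/L.
Difference ≈ 28.764 − 2.653 ≈ 26.111 mg/L.

26.1 mg/L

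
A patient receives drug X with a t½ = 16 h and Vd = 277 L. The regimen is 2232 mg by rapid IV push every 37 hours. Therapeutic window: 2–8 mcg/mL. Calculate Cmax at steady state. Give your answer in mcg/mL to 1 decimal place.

τ/t½ = 37/16 ≈ 2.3125, so fraction remaining f = (1/2)^(37/16) ≈ 0.2013.
At steady state, accumulation factor R = 1/(1 − e^(−kτ)) ≈ 1.2520.
Single-dose peak C₀ = D/Vd = 2232/277 ≈ 8.058 mcg/mL.
Steady-state peak Cmax,ss = C₀·R ≈ 8.058 × 1.2520 ≈ 10.089 mcg/mL.
Peak 10.1 mcg/mL vs MTC 8 mcg/mL: exceeds toxic threshold.

10.1 mcg/mL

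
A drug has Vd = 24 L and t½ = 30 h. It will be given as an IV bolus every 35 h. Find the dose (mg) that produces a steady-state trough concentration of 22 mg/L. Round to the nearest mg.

657 mg

τ/t½ = 35/30 ≈ 1.1667, so f = (1/2)^(35/30) ≈ 0.445449.
Cmin,ss = (D/Vd)·f/(1−f), so D = Cmin,ss·Vd·(1−f)/f.
D = 22 × 24 × (1−f)/f ≈ 22 × 24 × 1.24493 ≈ 657.32 mg.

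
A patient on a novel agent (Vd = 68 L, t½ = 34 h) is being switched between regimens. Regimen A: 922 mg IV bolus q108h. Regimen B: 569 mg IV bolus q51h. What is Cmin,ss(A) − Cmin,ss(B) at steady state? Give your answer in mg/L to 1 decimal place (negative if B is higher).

-2.9 mg/L

Regimen A: f = (1/2)^(108/34) ≈ 0.1106; Cmin,ss = (922/68)·f/(1−f) ≈ 1.686 mg/L.
Regimen B: f = (1/2)^(51/34) ≈ 0.3536; Cmin,ss = (569/68)·f/(1−f) ≈ 4.577 mg/L.
Difference ≈ 1.686 − 4.577 ≈ -2.891 mg/L.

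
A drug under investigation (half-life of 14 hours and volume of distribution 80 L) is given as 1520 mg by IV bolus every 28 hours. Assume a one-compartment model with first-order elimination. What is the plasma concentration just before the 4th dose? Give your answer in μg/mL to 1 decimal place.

6.2 μg/mL

f = (1/2)^(τ/t½) = (1/2)^(28/14) ≈ 0.2500.
C₀ = D/Vd = 1520/80 ≈ 19.000 μg/mL.
Before the 4th dose, 3 doses have been given. Superposition: Cmin = C₀·(f + f² + … + f^3).
≈ 19.000 × (0.2500 + 0.0625 + 0.0156) ≈ 19.000 × 0.3281 ≈ 6.234 μg/mL.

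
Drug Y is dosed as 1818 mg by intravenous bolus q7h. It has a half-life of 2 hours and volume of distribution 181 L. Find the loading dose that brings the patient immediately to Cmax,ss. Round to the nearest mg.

f = (1/2)^(7/2) ≈ 0.088388; accumulation ratio R = 1/(1−f) ≈ 1.09696.
Loading dose to hit Cmax,ss on first dose: D_load = D_maint·R ≈ 1818 × 1.09696 ≈ 1994.27 mg.

1994 mg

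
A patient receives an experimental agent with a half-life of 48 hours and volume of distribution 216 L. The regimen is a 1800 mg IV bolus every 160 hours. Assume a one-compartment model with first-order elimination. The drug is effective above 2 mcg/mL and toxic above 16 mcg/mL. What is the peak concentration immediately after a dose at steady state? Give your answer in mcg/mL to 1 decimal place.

9.3 mcg/mL

τ/t½ = 160/48 ≈ 3.3333, so fraction remaining f = (1/2)^(160/48) ≈ 0.0992.
Accumulation ratio R = 1/(1 − f) ≈ 1/0.9008 ≈ 1.1101.
Single-dose peak C₀ = D/Vd = 1800/216 ≈ 8.333 mcg/mL.
Cmax,ss = C₀/(1 − f) ≈ 8.333/0.9008 ≈ 9.251 mcg/mL.
Peak 9.3 mcg/mL vs MTC 16 mcg/mL: below toxic threshold.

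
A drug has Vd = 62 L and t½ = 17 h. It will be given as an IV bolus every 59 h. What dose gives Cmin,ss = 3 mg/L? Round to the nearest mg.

τ/t½ = 59/17 ≈ 3.4706, so f = (1/2)^(59/17) ≈ 0.090209.
Cmin,ss = (D/Vd)·f/(1−f), so D = Cmin,ss·Vd·(1−f)/f.
D = 3 × 62 × (1−f)/f ≈ 3 × 62 × 10.08537 ≈ 1875.88 mg.

1876 mg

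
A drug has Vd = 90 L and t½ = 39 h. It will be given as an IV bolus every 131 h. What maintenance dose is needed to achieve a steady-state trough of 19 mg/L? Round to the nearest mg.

τ/t½ = 131/39 ≈ 3.359, so f = (1/2)^(131/39) ≈ 0.097465.
Cmin,ss = (D/Vd)·f/(1−f), so D = Cmin,ss·Vd·(1−f)/f.
D = 19 × 90 × (1−f)/f ≈ 19 × 90 × 9.26009 ≈ 15834.75 mg.

15835 mg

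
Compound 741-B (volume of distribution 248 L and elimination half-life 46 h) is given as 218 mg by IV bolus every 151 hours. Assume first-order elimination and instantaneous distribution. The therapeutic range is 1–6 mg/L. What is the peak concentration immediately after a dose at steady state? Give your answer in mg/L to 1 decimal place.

Over one 151-h interval, 151/46 ≈ 3.2826 half-lives elapse, leaving f ≈ 0.1028 of each dose.
Accumulation ratio R = 1/(1 − f) ≈ 1/0.8972 ≈ 1.1146.
Each bolus raises the concentration by D/Vd = 218/248 ≈ 0.879 mg/L.
Steady-state peak Cmax,ss = C₀·R ≈ 0.879 × 1.1146 ≈ 0.980 mg/L.
Peak 1.0 mg/L vs MTC 6 mg/L: below toxic threshold.

1.0 mg/L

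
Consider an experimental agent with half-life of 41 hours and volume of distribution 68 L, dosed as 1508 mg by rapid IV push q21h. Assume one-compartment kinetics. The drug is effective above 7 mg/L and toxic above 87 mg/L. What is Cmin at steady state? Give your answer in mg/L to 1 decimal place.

52.0 mg/L

Over one 21-h interval, 21/41 ≈ 0.5122 half-lives elapse, leaving f ≈ 0.7012 of each dose.
Each bolus raises the concentration by D/Vd = 1508/68 ≈ 22.176 mg/L.
Steady-state trough Cmin,ss = C₀·f/(1−f) ≈ 22.176 × 0.7012/0.2988 ≈ 52.041 mg/L.
Trough 52.0 mg/L vs MEC 7 mg/L: adequate.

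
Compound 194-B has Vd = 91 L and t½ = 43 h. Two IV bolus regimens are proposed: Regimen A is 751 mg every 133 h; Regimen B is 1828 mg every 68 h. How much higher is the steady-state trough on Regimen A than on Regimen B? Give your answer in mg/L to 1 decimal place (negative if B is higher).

Regimen A: f = (1/2)^(133/43) ≈ 0.1172; Cmin,ss = (751/91)·f/(1−f) ≈ 1.096 mg/L.
Regimen B: f = (1/2)^(68/43) ≈ 0.3342; Cmin,ss = (1828/91)·f/(1−f) ≈ 10.083 mg/L.
Difference ≈ 1.096 − 10.083 ≈ -8.987 mg/L.

-9.0 mg/L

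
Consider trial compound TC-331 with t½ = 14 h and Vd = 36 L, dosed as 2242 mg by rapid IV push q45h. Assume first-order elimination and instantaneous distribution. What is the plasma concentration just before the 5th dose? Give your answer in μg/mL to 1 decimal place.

f = (1/2)^(τ/t½) = (1/2)^(45/14) ≈ 0.1077.
C₀ = D/Vd = 2242/36 ≈ 62.278 μg/mL.
Before the 5th dose, 4 doses have been given. Superposition: Cmin = C₀·(f + f² + … + f^4).
≈ 62.278 × (0.1077 + 0.0116 + 0.0012 + 0.0001) ≈ 62.278 × 0.1206 ≈ 7.511 μg/mL.

7.5 μg/mL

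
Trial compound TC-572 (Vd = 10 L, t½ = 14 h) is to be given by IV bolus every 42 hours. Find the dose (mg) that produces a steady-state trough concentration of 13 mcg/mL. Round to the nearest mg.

910 mg

τ/t½ = 42/14 ≈ 3, so f = (1/2)^(42/14) ≈ 0.125000.
Cmin,ss = (D/Vd)·f/(1−f), so D = Cmin,ss·Vd·(1−f)/f.
D = 13 × 10 × (1−f)/f ≈ 13 × 10 × 7.00000 ≈ 910.00 mg.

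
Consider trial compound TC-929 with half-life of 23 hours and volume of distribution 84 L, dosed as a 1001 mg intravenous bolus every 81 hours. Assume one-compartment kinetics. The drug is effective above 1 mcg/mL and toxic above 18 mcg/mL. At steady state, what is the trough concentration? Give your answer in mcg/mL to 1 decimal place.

τ/t½ = 81/23 ≈ 3.5217, so fraction remaining f = (1/2)^(81/23) ≈ 0.0871.
Accumulation ratio R = 1/(1 − f) ≈ 1/0.9129 ≈ 1.0954.
Each bolus raises the concentration by D/Vd = 1001/84 ≈ 11.917 mcg/mL.
Steady-state peak Cmax,ss = C₀·R ≈ 11.917 × 1.0954 ≈ 13.054 mcg/mL.
Steady-state trough Cmin,ss = Cmax,ss·f ≈ 13.054 × 0.0871 ≈ 1.137 mcg/mL.
Trough 1.1 mcg/mL vs MEC 1 mcg/mL: adequate.

1.1 mcg/mL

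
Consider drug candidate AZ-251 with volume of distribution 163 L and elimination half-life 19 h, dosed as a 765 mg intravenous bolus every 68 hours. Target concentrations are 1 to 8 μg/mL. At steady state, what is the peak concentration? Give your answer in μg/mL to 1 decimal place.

Over one 68-h interval, 68/19 ≈ 3.5789 half-lives elapse, leaving f ≈ 0.0837 of each dose.
At steady state, accumulation factor R = 1/(1 − e^(−kτ)) ≈ 1.0913.
Each bolus raises the concentration by D/Vd = 765/163 ≈ 4.693 μg/mL.
Cmax,ss = C₀/(1 − f) ≈ 4.693/0.9163 ≈ 5.122 μg/mL.
Peak 5.1 μg/mL vs MTC 8 μg/mL: below toxic threshold.

5.1 μg/mL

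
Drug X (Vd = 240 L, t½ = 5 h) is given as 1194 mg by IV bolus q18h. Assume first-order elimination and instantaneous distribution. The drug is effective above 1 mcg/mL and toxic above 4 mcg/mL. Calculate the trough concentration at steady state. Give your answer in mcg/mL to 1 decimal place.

0.4 mcg/mL

τ/t½ = 18/5 ≈ 3.6, so fraction remaining f = (1/2)^(18/5) ≈ 0.0825.
Single-dose peak C₀ = D/Vd = 1194/240 ≈ 4.975 mcg/mL.
Steady-state trough Cmin,ss = C₀·f/(1−f) ≈ 4.975 × 0.0825/0.9175 ≈ 0.447 mcg/mL.
Trough 0.4 mcg/mL vs MEC 1 mcg/mL: subtherapeutic.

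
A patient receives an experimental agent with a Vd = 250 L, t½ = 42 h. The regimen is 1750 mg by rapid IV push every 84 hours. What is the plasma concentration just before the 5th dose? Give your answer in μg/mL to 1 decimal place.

f = (1/2)^(τ/t½) = (1/2)^(84/42) ≈ 0.2500.
C₀ = D/Vd = 1750/250 ≈ 7.000 μg/mL.
Before the 5th dose, 4 doses have been given. Superposition: Cmin = C₀·(f + f² + … + f^4).
≈ 7.000 × (0.2500 + 0.0625 + 0.0156 + 0.0039) ≈ 7.000 × 0.3320 ≈ 2.324 μg/mL.

2.3 μg/mL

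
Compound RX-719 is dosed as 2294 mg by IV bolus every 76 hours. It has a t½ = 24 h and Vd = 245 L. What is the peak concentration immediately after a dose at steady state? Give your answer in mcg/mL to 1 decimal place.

10.5 mcg/mL

k = ln2/t½ = ln2/24 ≈ 0.028881 h⁻¹; fraction remaining f = e^(−kτ) = e^(−0.028881×76) ≈ 0.1114.
Accumulation ratio R = 1/(1 − f) ≈ 1/0.8886 ≈ 1.1254.
Single-dose peak C₀ = D/Vd = 2294/245 ≈ 9.363 mcg/mL.
Cmax,ss = C₀/(1 − f) ≈ 9.363/0.8886 ≈ 10.537 mcg/mL.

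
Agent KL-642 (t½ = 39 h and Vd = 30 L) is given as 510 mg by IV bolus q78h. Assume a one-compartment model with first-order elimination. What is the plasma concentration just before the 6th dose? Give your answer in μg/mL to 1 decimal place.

f = (1/2)^(τ/t½) = (1/2)^(78/39) ≈ 0.2500.
C₀ = D/Vd = 510/30 ≈ 17.000 μg/mL.
Before the 6th dose, 5 doses have been given. Superposition: Cmin = C₀·(f + f² + … + f^5).
≈ 17.000 × (0.2500 + 0.0625 + 0.0156 + 0.0039 + 0.0010) ≈ 17.000 × 0.3330 ≈ 5.661 μg/mL.

5.7 μg/mL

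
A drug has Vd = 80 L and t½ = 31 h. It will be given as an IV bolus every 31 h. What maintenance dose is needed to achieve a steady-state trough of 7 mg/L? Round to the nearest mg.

τ/t½ = 31/31 ≈ 1, so f = (1/2)^(31/31) ≈ 0.500000.
Cmin,ss = (D/Vd)·f/(1−f), so D = Cmin,ss·Vd·(1−f)/f.
D = 7 × 80 × (1−f)/f ≈ 7 × 80 × 1.00000 ≈ 560.00 mg.

560 mg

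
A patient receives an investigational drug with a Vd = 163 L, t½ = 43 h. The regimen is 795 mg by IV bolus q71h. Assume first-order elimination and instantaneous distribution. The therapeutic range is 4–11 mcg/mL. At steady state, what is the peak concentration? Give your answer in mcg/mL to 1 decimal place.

7.2 mcg/mL

τ/t½ = 71/43 ≈ 1.6512, so fraction remaining f = (1/2)^(71/43) ≈ 0.3184.
At steady state, accumulation factor R = 1/(1 − e^(−kτ)) ≈ 1.4671.
Single-dose peak C₀ = D/Vd = 795/163 ≈ 4.877 mcg/mL.
Steady-state peak Cmax,ss = C₀·R ≈ 4.877 × 1.4671 ≈ 7.155 mcg/mL.
Peak 7.2 mcg/mL vs MTC 11 mcg/mL: below toxic threshold.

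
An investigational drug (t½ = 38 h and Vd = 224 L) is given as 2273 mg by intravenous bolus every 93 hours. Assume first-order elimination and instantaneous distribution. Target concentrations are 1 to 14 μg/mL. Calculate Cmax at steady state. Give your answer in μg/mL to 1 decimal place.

12.4 μg/mL

k = ln2/t½ = ln2/38 ≈ 0.018241 h⁻¹; fraction remaining f = e^(−kτ) = e^(−0.018241×93) ≈ 0.1833.
At steady state, accumulation factor R = 1/(1 − e^(−kτ)) ≈ 1.2244.
Single-dose peak C₀ = D/Vd = 2273/224 ≈ 10.147 μg/mL.
Cmax,ss = C₀/(1 − f) ≈ 10.147/0.8167 ≈ 12.424 μg/mL.
Peak 12.4 μg/mL vs MTC 14 μg/mL: below toxic threshold.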